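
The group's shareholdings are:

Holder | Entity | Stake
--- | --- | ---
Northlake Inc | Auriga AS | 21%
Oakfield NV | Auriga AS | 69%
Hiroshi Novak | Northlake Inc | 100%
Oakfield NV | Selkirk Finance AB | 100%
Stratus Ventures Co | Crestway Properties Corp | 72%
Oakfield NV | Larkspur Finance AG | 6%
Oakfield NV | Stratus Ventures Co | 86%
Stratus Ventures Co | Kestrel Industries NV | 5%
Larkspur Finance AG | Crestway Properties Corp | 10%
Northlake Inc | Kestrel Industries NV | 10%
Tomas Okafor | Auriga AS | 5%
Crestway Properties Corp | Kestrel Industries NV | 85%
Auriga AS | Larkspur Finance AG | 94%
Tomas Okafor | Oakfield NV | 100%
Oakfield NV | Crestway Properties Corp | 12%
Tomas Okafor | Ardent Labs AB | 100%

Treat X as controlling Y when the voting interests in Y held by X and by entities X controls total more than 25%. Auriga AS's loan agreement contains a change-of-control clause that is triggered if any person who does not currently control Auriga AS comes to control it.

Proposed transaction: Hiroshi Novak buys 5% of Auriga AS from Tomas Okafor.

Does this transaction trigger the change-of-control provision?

Yes

The purchase adds only to Hiroshi's holdings (Tomas's stake shrinks), so Hiroshi is the only person who could newly come to control Auriga.
Hiroshi holds 100% of Northlake, so Hiroshi controls Northlake.
In Auriga, Hiroshi's side holds only 21%, not > 25%.
So before the transaction, Hiroshi does not control Auriga.
After the purchase, Hiroshi holds 5% of Auriga directly, and Tomas's stake falls to 0%.
Northlake and Hiroshi together hold 21% + 5% = 26% of Auriga, so Hiroshi controls Auriga.
Hiroshi did not control Auriga before and does after, so the clause is triggered.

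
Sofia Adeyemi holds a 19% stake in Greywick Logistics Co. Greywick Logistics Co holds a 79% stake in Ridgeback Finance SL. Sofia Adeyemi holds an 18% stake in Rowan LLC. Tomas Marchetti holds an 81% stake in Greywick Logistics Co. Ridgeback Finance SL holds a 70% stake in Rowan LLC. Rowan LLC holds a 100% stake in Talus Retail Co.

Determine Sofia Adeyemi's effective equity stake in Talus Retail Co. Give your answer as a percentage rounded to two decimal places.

Sofia reaches Talus along 2 paths.
Via Rowan: 18% × 100% = 18%.
Via Greywick → Ridgeback → Rowan: 19% × 79% × 70% × 100% = 10.507%.
Total: 18% + 10.507% = 28.507%.
Rounded: 28.51%.

28.51%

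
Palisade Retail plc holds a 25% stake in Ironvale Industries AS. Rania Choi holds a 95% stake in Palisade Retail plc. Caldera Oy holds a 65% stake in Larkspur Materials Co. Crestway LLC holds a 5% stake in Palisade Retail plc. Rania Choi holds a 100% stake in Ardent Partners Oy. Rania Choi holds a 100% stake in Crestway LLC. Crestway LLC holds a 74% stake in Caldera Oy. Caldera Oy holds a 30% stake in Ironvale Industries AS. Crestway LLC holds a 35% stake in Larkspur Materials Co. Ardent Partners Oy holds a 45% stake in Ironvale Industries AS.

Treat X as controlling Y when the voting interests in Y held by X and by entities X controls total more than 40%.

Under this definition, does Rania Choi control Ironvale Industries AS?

Yes

Rania holds 100% of Crestway, so Rania controls Crestway.
Crestway holds 74% of Caldera, so Rania controls Caldera.
Rania holds 100% of Ardent, so Rania controls Ardent.
Crestway and Rania together hold 5% + 95% = 100% of Palisade, so Rania controls Palisade.
Ardent and Palisade and Caldera together hold 45% + 25% + 30% = 100% of Ironvale, so Rania controls Ironvale.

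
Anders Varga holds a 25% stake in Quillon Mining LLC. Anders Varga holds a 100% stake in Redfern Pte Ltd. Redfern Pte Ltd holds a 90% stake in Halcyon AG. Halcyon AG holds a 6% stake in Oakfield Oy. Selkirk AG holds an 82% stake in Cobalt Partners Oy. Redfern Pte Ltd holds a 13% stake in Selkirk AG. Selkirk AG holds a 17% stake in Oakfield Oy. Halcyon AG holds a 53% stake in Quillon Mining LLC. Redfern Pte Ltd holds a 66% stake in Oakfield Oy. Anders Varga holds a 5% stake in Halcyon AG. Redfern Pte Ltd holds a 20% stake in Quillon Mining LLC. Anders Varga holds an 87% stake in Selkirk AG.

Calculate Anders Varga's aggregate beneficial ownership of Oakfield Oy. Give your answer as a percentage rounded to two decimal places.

Anders reaches Oakfield along 5 paths.
Via Halcyon: 5% × 6% = 0.3%.
Via Redfern → Halcyon: 100% × 90% × 6% = 5.4%.
Via Redfern: 100% × 66% = 66%.
Via Redfern → Selkirk: 100% × 13% × 17% = 2.21%.
Via Selkirk: 87% × 17% = 14.79%.
Total: 0.3% + 5.4% + 66% + 2.21% + 14.79% = 88.7%.
Rounded: 88.70%.

88.70%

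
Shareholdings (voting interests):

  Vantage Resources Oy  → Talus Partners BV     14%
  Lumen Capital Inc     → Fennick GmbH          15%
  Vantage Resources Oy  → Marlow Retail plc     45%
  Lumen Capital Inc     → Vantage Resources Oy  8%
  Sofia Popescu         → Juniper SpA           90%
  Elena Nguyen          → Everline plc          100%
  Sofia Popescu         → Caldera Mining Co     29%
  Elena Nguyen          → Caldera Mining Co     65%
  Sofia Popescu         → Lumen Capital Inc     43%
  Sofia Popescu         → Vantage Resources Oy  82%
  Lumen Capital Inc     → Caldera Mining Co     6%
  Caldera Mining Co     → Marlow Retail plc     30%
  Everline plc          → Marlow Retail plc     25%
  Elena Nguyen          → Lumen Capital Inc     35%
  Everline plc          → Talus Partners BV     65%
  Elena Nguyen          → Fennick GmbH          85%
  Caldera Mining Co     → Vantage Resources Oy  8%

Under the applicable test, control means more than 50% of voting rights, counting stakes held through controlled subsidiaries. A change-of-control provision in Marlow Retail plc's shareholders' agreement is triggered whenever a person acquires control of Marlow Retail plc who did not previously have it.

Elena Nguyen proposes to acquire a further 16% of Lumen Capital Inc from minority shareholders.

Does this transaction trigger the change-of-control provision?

No

The purchase changes only Elena's holdings, so Elena is the only person who could newly come to control Marlow.
Elena holds 65% of Caldera, so Elena controls Caldera.
Elena holds 100% of Everline, so Elena controls Everline.
Caldera and Everline together hold 30% + 25% = 55% of Marlow, so Elena controls Marlow.
So Elena already controls Marlow before the transaction.
After the purchase, Elena's direct stake in Lumen rises to 35% + 16% = 51%.
Elena controlled Marlow already, so this is not a new person acquiring control; every other person's position is unchanged or reduced.
No new person acquires control, so the clause is not triggered.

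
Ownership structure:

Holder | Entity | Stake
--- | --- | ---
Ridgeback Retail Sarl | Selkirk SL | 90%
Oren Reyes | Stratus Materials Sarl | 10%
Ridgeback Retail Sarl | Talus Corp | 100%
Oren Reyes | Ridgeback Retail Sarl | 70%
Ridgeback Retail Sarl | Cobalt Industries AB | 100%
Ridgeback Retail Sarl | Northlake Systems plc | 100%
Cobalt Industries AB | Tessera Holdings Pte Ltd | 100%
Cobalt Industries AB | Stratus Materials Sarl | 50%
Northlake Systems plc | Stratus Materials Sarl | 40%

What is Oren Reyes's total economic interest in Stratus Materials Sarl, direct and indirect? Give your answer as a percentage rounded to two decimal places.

73.00%

Oren reaches Stratus along 3 paths.
Via Ridgeback → Cobalt: 70% × 100% × 50% = 35%.
Via Ridgeback → Northlake: 70% × 100% × 40% = 28%.
Direct stake: 10% = 10%.
Total: 35% + 28% + 10% = 73%.
Rounded: 73.00%.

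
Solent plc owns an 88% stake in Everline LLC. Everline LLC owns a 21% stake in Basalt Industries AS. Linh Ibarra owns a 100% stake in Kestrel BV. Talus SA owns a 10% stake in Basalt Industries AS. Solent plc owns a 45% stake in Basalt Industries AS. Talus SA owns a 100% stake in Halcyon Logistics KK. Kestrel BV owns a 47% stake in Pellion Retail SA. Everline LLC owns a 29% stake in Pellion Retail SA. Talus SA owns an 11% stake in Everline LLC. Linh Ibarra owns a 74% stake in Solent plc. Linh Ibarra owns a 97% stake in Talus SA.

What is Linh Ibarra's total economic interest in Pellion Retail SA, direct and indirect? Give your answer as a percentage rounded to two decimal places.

Linh reaches Pellion along 3 paths.
Via Solent → Everline: 74% × 88% × 29% = 18.8848%.
Via Talus → Everline: 97% × 11% × 29% = 3.0943%.
Via Kestrel: 100% × 47% = 47%.
Total: 18.8848% + 3.0943% + 47% = 68.9791%.
Rounded: 68.98%.

68.98%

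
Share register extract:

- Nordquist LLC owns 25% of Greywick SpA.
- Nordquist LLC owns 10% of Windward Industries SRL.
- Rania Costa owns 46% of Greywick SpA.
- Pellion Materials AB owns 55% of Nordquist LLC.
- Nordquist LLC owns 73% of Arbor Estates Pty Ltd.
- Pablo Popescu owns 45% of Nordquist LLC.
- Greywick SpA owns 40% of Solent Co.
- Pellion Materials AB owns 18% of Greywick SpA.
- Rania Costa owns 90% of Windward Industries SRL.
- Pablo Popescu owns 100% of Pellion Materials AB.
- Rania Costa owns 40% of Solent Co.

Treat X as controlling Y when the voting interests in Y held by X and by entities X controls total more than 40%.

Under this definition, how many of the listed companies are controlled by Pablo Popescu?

4

Pablo holds 100% of Pellion, so Pablo controls Pellion.
Pellion and Pablo together hold 55% + 45% = 100% of Nordquist, so Pablo controls Nordquist.
Nordquist and Pellion together hold 25% + 18% = 43% of Greywick, so Pablo controls Greywick.
Nordquist holds 73% of Arbor, so Pablo controls Arbor.
No other company's threshold is met.
Pablo controls 4 companies.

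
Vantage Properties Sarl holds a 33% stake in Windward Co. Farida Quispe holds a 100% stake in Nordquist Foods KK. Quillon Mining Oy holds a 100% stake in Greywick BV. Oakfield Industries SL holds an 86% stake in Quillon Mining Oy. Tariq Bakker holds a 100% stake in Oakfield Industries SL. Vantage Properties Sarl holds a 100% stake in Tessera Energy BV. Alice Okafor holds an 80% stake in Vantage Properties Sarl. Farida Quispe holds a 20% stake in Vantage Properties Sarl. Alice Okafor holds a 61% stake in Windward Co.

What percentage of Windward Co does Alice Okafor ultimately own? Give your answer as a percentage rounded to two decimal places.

Alice reaches Windward along 2 paths.
Via Vantage: 80% × 33% = 26.4%.
Direct stake: 61% = 61%.
Total: 26.4% + 61% = 87.4%.
Rounded: 87.40%.

87.40%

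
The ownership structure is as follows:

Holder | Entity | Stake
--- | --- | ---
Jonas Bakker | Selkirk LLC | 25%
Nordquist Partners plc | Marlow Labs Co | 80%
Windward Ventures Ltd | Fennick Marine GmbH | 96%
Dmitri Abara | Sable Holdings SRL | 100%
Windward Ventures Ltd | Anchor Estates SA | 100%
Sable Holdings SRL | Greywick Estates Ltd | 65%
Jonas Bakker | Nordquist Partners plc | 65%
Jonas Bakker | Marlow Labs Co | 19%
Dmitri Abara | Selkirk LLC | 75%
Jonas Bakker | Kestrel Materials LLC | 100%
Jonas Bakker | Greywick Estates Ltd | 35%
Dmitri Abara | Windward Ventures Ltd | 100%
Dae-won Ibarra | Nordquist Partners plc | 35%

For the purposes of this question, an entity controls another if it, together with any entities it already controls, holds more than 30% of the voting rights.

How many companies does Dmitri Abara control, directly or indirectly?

6

Dmitri holds 100% of Windward, so Dmitri controls Windward.
Dmitri holds 100% of Sable, so Dmitri controls Sable.
Windward holds 100% of Anchor, so Dmitri controls Anchor.
Dmitri holds 75% of Selkirk, so Dmitri controls Selkirk.
Windward holds 96% of Fennick, so Dmitri controls Fennick.
Sable holds 65% of Greywick, so Dmitri controls Greywick.
No other company's threshold is met.
Dmitri controls 6 companies.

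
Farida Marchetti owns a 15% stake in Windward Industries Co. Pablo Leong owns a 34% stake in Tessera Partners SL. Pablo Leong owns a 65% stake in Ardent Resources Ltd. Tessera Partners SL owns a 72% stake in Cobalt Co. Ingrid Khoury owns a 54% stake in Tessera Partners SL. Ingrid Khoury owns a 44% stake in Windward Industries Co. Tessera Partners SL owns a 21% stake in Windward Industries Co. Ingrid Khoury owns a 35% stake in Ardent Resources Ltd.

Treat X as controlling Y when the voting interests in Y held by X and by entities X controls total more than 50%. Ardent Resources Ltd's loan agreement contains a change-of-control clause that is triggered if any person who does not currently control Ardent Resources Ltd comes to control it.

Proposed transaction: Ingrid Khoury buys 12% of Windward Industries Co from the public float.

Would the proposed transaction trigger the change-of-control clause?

The purchase changes only Ingrid's holdings, so Ingrid is the only person who could newly come to control Ardent.
Ingrid holds 54% of Tessera, so Ingrid controls Tessera.
Tessera and Ingrid together hold 21% + 44% = 65% of Windward, so Ingrid controls Windward.
Tessera holds 72% of Cobalt, so Ingrid controls Cobalt.
In Ardent, Ingrid's side holds only 35%, not > 50%.
So before the transaction, Ingrid does not control Ardent.
After the purchase, Ingrid's direct stake in Windward rises to 44% + 12% = 56%.
Tessera and Ingrid together hold 21% + 56% = 77% of Windward, so Ingrid controls Windward.
After the transaction, Ingrid's side holds 35% of Ardent, not > 50%, so Ingrid still does not control Ardent.
No new person acquires control, so the clause is not triggered.

No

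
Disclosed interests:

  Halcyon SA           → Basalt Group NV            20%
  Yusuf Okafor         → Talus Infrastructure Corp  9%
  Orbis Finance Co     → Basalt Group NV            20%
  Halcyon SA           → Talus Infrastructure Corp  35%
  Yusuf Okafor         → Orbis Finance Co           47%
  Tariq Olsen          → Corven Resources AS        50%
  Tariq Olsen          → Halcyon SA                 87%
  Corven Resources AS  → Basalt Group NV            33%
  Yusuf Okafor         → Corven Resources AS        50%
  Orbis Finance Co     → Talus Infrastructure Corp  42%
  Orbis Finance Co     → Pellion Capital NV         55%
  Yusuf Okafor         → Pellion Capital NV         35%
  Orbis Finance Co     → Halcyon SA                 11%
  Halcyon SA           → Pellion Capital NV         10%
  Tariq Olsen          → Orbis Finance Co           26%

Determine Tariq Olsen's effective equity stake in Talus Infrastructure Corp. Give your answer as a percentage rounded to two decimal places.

Tariq reaches Talus along 3 paths.
Via Halcyon: 87% × 35% = 30.45%.
Via Orbis → Halcyon: 26% × 11% × 35% = 1.001%.
Via Orbis: 26% × 42% = 10.92%.
Total: 30.45% + 1.001% + 10.92% = 42.371%.
Rounded: 42.37%.

42.37%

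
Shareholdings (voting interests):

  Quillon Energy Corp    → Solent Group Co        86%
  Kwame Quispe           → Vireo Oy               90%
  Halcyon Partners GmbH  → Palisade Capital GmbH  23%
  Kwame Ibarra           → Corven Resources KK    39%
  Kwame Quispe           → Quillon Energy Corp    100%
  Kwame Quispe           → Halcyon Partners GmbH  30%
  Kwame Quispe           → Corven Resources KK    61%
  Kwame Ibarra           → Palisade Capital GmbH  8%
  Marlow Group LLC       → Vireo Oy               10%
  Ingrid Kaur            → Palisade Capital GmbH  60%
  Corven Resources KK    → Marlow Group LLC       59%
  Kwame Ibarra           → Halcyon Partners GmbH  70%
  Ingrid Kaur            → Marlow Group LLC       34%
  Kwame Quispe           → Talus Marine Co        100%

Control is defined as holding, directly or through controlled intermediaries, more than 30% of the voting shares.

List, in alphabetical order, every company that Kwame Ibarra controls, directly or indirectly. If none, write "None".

Corven Resources KK, Halcyon Partners GmbH, Marlow Group LLC, Palisade Capital GmbH

Kwame Ibarra holds 39% of Corven, so Kwame Ibarra controls Corven.
Kwame Ibarra holds 70% of Halcyon, so Kwame Ibarra controls Halcyon.
Corven holds 59% of Marlow, so Kwame Ibarra controls Marlow.
Halcyon and Kwame Ibarra together hold 23% + 8% = 31% of Palisade, so Kwame Ibarra controls Palisade.
No other company's threshold is met.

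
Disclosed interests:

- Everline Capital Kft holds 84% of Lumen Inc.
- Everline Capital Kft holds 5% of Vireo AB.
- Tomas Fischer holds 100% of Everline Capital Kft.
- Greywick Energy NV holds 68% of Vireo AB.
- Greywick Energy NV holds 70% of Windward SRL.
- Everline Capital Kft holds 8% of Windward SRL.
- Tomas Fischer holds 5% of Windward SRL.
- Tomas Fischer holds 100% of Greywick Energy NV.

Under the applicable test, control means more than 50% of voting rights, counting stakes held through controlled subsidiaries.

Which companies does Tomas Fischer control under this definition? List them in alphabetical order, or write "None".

Everline Capital Kft, Greywick Energy NV, Lumen Inc, Vireo AB, Windward SRL

Tomas holds 100% of Everline, so Tomas controls Everline.
Tomas holds 100% of Greywick, so Tomas controls Greywick.
Greywick and Everline and Tomas together hold 70% + 8% + 5% = 83% of Windward, so Tomas controls Windward.
Greywick and Everline together hold 68% + 5% = 73% of Vireo, so Tomas controls Vireo.
Everline holds 84% of Lumen, so Tomas controls Lumen.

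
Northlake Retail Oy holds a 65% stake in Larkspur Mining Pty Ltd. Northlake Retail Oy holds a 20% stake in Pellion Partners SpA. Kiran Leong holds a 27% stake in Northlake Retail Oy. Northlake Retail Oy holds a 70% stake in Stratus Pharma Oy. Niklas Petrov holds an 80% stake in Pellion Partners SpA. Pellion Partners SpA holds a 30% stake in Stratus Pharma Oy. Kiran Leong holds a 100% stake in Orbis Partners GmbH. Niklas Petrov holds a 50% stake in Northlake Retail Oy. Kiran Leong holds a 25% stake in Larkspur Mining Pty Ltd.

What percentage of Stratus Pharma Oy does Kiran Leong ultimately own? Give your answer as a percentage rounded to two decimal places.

Kiran reaches Stratus along 2 paths.
Via Northlake: 27% × 70% = 18.9%.
Via Northlake → Pellion: 27% × 20% × 30% = 1.62%.
Total: 18.9% + 1.62% = 20.52%.

20.52%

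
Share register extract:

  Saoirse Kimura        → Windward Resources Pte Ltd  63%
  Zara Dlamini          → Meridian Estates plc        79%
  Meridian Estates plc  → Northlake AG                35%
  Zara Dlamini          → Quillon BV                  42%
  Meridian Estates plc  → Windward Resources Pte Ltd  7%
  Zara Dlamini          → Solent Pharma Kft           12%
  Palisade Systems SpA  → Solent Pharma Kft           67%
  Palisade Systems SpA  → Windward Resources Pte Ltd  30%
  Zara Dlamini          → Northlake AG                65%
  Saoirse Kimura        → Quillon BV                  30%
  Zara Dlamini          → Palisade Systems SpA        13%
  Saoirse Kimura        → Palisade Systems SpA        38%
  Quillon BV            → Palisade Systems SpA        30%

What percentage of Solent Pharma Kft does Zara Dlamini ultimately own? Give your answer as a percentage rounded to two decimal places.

29.15%

Zara reaches Solent along 3 paths.
Via Quillon → Palisade: 42% × 30% × 67% = 8.442%.
Via Palisade: 13% × 67% = 8.71%.
Direct stake: 12% = 12%.
Total: 8.442% + 8.71% + 12% = 29.152%.
Rounded: 29.15%.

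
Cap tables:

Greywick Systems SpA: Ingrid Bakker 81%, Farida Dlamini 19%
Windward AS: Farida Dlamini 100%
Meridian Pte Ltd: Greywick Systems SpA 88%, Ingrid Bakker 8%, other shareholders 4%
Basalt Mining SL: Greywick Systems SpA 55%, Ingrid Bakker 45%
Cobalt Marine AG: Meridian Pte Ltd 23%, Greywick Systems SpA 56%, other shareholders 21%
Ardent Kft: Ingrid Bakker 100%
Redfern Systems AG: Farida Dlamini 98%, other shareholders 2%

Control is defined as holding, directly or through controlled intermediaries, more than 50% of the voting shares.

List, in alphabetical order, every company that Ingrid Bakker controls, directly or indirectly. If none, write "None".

Ingrid holds 81% of Greywick, so Ingrid controls Greywick.
Greywick and Ingrid together hold 88% + 8% = 96% of Meridian, so Ingrid controls Meridian.
Greywick and Ingrid together hold 55% + 45% = 100% of Basalt, so Ingrid controls Basalt.
Meridian and Greywick together hold 23% + 56% = 79% of Cobalt, so Ingrid controls Cobalt.
Ingrid holds 100% of Ardent, so Ingrid controls Ardent.
No other company's threshold is met.

Ardent Kft, Basalt Mining SL, Cobalt Marine AG, Greywick Systems SpA, Meridian Pte Ltd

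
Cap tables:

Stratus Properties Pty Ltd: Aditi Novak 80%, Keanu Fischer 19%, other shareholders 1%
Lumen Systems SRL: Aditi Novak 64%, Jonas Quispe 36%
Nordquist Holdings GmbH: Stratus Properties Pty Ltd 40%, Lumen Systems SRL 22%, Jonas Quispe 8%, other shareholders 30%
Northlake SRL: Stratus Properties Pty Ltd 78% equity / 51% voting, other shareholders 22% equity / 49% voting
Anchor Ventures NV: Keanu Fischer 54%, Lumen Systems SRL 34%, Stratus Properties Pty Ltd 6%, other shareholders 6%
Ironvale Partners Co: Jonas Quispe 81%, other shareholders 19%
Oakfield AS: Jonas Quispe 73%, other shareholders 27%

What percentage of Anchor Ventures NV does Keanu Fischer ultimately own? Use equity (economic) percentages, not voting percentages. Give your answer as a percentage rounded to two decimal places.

Keanu reaches Anchor along 2 paths.
Direct stake: 54% = 54%.
Via Stratus: 19% × 6% = 1.14%.
Total: 54% + 1.14% = 55.14%.

55.14%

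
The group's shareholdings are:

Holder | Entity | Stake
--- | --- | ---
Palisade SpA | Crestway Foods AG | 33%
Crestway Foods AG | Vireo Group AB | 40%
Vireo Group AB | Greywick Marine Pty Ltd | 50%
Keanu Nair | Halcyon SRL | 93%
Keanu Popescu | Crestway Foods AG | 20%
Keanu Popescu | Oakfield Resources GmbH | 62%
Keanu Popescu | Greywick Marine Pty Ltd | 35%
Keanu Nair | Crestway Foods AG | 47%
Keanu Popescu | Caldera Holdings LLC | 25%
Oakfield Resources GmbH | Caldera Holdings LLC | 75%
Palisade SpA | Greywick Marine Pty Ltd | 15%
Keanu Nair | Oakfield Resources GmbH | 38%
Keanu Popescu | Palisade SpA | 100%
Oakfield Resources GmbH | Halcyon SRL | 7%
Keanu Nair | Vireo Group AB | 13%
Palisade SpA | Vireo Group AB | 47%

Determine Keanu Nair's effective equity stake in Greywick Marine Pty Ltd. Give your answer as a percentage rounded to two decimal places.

15.90%

Keanu Nair reaches Greywick along 2 paths.
Via Crestway → Vireo: 47% × 40% × 50% = 9.4%.
Via Vireo: 13% × 50% = 6.5%.
Total: 9.4% + 6.5% = 15.9%.
Rounded: 15.90%.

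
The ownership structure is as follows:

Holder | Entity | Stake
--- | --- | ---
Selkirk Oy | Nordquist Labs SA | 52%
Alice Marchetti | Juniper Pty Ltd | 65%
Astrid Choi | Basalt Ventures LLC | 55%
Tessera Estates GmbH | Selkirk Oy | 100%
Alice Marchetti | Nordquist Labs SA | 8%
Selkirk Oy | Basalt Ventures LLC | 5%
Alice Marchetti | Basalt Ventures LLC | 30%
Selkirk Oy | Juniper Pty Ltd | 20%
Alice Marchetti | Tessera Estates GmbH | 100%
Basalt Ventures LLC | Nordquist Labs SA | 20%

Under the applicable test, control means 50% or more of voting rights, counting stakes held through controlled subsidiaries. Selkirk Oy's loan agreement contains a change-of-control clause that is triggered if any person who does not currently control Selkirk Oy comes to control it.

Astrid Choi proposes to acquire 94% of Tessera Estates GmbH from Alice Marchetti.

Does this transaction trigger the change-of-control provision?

Yes

The purchase adds only to Astrid's holdings (Alice's stake shrinks), so Astrid is the only person who could newly come to control Selkirk.
Astrid holds 55% of Basalt, so Astrid controls Basalt.
Neither Astrid nor any entity Astrid controls holds any voting interest in Selkirk.
So before the transaction, Astrid does not control Selkirk.
After the purchase, Astrid holds 94% of Tessera directly, and Alice's stake falls to 6%.
Astrid holds 94% of Tessera, so Astrid controls Tessera.
Tessera holds 100% of Selkirk, so Astrid controls Selkirk.
Astrid did not control Selkirk before and does after, so the clause is triggered.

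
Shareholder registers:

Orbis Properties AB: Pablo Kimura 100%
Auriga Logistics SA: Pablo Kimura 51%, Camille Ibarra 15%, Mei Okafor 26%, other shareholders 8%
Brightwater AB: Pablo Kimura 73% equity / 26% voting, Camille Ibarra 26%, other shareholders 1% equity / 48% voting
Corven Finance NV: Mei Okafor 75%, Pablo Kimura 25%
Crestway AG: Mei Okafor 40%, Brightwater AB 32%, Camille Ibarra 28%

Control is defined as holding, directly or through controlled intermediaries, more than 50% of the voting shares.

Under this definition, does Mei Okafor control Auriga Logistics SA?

No

Mei holds 75% of Corven, so Mei controls Corven.
In Auriga, Mei's side holds only 26%, not > 50%.
So Mei does not control Auriga.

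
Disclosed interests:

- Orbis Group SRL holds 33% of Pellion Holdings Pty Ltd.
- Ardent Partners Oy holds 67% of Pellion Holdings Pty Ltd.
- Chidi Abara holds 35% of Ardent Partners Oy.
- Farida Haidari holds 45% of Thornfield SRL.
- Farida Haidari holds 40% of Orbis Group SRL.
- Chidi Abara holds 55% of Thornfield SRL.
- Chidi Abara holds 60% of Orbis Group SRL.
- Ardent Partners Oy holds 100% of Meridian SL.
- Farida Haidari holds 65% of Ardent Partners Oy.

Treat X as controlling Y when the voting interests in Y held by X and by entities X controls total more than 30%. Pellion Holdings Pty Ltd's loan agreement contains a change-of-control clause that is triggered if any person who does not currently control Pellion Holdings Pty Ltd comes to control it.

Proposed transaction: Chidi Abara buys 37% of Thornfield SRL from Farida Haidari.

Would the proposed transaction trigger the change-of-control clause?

No

The purchase adds only to Chidi's holdings (Farida's stake shrinks), so Chidi is the only person who could newly come to control Pellion.
Chidi holds 60% of Orbis, so Chidi controls Orbis.
Chidi holds 35% of Ardent, so Chidi controls Ardent.
Orbis and Ardent together hold 33% + 67% = 100% of Pellion, so Chidi controls Pellion.
So Chidi already controls Pellion before the transaction.
After the purchase, Chidi's direct stake in Thornfield rises to 55% + 37% = 92%, and Farida's stake falls to 8%.
Chidi controlled Pellion already, so this is not a new person acquiring control; every other person's position is unchanged or reduced.
No new person acquires control, so the clause is not triggered.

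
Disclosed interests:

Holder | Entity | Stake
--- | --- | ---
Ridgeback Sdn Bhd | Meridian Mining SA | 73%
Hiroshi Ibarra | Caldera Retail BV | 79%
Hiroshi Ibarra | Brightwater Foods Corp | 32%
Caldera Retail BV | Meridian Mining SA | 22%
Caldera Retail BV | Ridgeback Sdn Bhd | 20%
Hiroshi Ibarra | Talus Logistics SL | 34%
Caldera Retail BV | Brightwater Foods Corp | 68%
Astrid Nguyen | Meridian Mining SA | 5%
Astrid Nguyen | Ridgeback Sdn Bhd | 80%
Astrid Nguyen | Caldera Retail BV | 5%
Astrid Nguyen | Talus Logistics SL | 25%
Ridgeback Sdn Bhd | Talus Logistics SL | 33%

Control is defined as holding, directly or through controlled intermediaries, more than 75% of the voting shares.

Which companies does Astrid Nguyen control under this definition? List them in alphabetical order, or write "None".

Meridian Mining SA, Ridgeback Sdn Bhd

Astrid holds 80% of Ridgeback, so Astrid controls Ridgeback.
Ridgeback and Astrid together hold 73% + 5% = 78% of Meridian, so Astrid controls Meridian.
No other company's threshold is met.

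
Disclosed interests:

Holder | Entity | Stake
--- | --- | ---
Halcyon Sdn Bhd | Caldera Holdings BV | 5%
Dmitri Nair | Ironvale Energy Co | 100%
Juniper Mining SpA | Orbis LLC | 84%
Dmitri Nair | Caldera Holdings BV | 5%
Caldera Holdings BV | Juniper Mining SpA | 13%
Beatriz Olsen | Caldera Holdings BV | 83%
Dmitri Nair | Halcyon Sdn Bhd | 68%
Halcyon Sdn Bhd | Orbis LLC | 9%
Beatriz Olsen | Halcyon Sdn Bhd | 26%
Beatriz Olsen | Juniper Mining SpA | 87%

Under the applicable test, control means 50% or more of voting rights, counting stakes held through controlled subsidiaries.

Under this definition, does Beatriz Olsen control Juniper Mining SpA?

Beatriz holds 83% of Caldera, so Beatriz controls Caldera.
Beatriz and Caldera together hold 87% + 13% = 100% of Juniper, so Beatriz controls Juniper.

Yes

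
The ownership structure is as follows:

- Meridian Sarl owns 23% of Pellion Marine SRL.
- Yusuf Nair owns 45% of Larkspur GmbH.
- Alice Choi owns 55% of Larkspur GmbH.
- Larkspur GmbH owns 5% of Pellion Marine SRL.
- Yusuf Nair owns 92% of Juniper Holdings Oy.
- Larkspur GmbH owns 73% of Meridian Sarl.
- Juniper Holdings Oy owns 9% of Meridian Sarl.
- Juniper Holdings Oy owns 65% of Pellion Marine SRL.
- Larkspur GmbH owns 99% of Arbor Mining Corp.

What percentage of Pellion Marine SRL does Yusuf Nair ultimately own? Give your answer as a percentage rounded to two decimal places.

Yusuf reaches Pellion along 4 paths.
Via Larkspur: 45% × 5% = 2.25%.
Via Juniper: 92% × 65% = 59.8%.
Via Larkspur → Meridian: 45% × 73% × 23% = 7.5555%.
Via Juniper → Meridian: 92% × 9% × 23% = 1.9044%.
Total: 2.25% + 59.8% + 7.5555% + 1.9044% = 71.5099%.
Rounded: 71.51%.

71.51%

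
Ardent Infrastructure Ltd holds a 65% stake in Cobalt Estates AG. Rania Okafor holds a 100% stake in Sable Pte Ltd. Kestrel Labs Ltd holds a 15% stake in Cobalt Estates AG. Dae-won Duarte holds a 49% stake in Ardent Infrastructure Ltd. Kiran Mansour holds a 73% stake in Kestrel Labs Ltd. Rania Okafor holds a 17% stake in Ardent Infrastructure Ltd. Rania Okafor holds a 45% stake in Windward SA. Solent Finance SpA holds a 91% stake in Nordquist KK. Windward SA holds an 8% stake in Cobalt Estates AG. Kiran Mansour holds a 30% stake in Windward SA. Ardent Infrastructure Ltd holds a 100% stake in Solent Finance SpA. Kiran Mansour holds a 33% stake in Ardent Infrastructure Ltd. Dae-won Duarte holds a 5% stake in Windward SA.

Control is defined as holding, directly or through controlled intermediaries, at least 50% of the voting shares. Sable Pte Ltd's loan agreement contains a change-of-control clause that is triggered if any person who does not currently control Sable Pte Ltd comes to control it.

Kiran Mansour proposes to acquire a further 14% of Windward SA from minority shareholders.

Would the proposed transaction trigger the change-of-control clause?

The purchase changes only Kiran's holdings, so Kiran is the only person who could newly come to control Sable.
Kiran holds 73% of Kestrel, so Kiran controls Kestrel.
Neither Kiran nor any entity Kiran controls holds any voting interest in Sable.
So before the transaction, Kiran does not control Sable.
After the purchase, Kiran's direct stake in Windward rises to 30% + 14% = 44%.
Kiran's side now holds 44% of Windward, not ≥ 50%, so Kiran still does not control Windward.
After the transaction, neither Kiran nor any entity Kiran controls holds a voting interest in Sable, so Kiran still does not control it.
No new person acquires control, so the clause is not triggered.

No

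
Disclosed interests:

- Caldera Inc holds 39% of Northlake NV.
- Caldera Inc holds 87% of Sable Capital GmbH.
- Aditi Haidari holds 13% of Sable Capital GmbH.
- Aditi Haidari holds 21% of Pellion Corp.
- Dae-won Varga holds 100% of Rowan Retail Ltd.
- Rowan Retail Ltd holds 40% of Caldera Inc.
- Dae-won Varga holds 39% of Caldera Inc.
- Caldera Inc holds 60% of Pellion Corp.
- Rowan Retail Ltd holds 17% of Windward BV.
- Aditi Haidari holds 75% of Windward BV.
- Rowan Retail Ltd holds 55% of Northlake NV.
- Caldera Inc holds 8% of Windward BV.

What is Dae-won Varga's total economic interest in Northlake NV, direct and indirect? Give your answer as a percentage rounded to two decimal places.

85.81%

Dae-won reaches Northlake along 3 paths.
Via Caldera: 39% × 39% = 15.21%.
Via Rowan → Caldera: 100% × 40% × 39% = 15.6%.
Via Rowan: 100% × 55% = 55%.
Total: 15.21% + 15.6% + 55% = 85.81%.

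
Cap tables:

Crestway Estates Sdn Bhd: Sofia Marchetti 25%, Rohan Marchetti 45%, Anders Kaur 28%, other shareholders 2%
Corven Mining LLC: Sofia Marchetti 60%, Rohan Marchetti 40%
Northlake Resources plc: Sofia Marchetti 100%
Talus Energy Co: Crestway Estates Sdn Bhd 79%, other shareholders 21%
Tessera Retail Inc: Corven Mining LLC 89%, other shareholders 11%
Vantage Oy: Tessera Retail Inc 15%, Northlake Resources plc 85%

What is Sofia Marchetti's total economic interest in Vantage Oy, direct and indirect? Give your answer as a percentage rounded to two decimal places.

93.01%

Sofia reaches Vantage along 2 paths.
Via Corven → Tessera: 60% × 89% × 15% = 8.01%.
Via Northlake: 100% × 85% = 85%.
Total: 8.01% + 85% = 93.01%.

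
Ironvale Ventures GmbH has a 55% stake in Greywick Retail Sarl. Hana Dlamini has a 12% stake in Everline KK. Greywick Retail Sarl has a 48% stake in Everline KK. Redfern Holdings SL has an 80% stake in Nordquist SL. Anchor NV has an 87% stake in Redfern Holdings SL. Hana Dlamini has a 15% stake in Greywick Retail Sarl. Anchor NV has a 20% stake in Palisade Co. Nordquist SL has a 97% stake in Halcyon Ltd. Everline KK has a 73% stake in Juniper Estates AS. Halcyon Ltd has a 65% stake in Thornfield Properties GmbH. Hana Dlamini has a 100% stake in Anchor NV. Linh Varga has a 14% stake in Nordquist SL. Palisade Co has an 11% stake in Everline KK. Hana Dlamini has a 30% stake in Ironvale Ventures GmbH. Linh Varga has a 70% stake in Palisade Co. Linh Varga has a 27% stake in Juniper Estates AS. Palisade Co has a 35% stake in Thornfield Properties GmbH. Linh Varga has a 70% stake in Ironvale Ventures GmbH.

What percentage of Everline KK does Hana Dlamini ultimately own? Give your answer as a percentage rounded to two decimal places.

29.32%

Hana reaches Everline along 4 paths.
Direct stake: 12% = 12%.
Via Anchor → Palisade: 100% × 20% × 11% = 2.2%.
Via Ironvale → Greywick: 30% × 55% × 48% = 7.92%.
Via Greywick: 15% × 48% = 7.2%.
Total: 12% + 2.2% + 7.92% + 7.2% = 29.32%.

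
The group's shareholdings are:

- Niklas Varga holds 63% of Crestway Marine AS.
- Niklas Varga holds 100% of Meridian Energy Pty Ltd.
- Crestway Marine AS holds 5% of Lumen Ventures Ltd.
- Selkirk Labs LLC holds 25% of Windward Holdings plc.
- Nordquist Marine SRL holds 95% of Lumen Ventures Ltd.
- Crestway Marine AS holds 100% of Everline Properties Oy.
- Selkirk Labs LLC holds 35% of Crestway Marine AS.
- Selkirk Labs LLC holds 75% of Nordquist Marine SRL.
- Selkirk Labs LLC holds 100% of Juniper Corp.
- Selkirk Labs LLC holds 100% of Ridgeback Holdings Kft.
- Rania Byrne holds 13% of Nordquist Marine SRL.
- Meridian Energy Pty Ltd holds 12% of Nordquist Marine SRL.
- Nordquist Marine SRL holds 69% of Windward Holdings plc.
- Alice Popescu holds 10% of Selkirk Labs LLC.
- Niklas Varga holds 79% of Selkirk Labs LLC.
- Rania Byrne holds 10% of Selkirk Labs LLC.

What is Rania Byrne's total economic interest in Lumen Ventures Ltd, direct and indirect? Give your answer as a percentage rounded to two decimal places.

Rania reaches Lumen along 3 paths.
Via Nordquist: 13% × 95% = 12.35%.
Via Selkirk → Nordquist: 10% × 75% × 95% = 7.125%.
Via Selkirk → Crestway: 10% × 35% × 5% = 0.175%.
Total: 12.35% + 7.125% + 0.175% = 19.65%.

19.65%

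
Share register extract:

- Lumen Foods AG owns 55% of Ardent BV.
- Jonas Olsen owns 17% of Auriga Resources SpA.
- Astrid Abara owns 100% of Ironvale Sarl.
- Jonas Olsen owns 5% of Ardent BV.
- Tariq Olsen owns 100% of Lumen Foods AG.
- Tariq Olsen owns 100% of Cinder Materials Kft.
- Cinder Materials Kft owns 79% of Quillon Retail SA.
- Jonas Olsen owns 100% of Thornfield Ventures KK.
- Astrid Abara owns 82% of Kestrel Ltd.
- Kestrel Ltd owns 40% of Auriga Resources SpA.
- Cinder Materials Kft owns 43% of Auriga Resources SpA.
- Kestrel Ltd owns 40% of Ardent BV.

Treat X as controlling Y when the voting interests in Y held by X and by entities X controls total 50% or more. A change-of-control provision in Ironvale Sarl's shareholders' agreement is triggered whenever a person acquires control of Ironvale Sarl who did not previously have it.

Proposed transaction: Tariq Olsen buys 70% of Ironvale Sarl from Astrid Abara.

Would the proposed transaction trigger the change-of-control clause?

The purchase adds only to Tariq's holdings (Astrid's stake shrinks), so Tariq is the only person who could newly come to control Ironvale.
Tariq holds 100% of Cinder, so Tariq controls Cinder.
Cinder holds 79% of Quillon, so Tariq controls Quillon.
Tariq holds 100% of Lumen, so Tariq controls Lumen.
Lumen holds 55% of Ardent, so Tariq controls Ardent.
Neither Tariq nor any entity Tariq controls holds any voting interest in Ironvale.
So before the transaction, Tariq does not control Ironvale.
After the purchase, Tariq holds 70% of Ironvale directly, and Astrid's stake falls to 30%.
Tariq holds 70% of Ironvale, so Tariq controls Ironvale.
Tariq did not control Ironvale before and does after, so the clause is triggered.

Yes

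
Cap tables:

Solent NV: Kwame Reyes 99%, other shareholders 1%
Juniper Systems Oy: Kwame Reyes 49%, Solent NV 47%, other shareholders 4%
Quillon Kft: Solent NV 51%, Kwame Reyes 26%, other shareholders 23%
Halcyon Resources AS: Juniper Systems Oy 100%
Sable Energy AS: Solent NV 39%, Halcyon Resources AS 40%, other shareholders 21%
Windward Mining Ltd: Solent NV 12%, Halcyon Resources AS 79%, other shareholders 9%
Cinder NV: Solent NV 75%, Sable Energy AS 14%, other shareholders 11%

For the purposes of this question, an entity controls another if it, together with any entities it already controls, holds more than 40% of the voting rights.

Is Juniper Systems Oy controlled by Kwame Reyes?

Kwame holds 99% of Solent, so Kwame controls Solent.
Kwame and Solent together hold 49% + 47% = 96% of Juniper, so Kwame controls Juniper.

Yes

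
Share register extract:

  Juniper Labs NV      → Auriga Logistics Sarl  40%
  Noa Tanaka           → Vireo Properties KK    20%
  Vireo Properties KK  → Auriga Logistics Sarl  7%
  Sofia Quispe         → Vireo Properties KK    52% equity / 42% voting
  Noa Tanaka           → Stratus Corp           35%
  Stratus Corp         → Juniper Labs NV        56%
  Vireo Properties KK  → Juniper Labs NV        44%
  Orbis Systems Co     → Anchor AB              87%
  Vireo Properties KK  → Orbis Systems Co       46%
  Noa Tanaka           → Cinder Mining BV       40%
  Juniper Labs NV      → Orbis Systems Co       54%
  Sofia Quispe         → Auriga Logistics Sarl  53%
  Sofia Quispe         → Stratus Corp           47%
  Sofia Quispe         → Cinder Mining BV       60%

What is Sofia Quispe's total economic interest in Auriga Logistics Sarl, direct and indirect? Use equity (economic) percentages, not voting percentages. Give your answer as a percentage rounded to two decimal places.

76.32%

Sofia reaches Auriga along 4 paths.
Via Vireo: 52% × 7% = 3.64%.
Direct stake: 53% = 53%.
Via Stratus → Juniper: 47% × 56% × 40% = 10.528%.
Via Vireo → Juniper: 52% × 44% × 40% = 9.152%.
Total: 3.64% + 53% + 10.528% + 9.152% = 76.32%.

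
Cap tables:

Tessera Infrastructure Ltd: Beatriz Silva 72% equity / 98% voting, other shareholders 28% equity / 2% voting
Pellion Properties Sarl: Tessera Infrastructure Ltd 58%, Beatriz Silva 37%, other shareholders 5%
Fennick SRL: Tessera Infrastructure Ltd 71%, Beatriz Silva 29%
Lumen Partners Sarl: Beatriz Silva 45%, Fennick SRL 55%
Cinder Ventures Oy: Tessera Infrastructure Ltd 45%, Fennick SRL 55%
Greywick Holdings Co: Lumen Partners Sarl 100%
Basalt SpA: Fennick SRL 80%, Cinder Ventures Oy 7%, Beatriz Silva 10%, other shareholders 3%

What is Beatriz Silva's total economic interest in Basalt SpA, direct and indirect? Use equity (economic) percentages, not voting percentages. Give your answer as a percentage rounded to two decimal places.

79.45%

Beatriz reaches Basalt along 6 paths.
Via Tessera → Fennick: 72% × 71% × 80% = 40.896%.
Via Fennick: 29% × 80% = 23.2%.
Via Tessera → Cinder: 72% × 45% × 7% = 2.268%.
Via Tessera → Fennick → Cinder: 72% × 71% × 55% × 7% = 1.96812%.
Via Fennick → Cinder: 29% × 55% × 7% = 1.1165%.
Direct stake: 10% = 10%.
Total: 40.896% + 23.2% + 2.268% + 1.96812% + 1.1165% + 10% = 79.44862%.
Rounded: 79.45%.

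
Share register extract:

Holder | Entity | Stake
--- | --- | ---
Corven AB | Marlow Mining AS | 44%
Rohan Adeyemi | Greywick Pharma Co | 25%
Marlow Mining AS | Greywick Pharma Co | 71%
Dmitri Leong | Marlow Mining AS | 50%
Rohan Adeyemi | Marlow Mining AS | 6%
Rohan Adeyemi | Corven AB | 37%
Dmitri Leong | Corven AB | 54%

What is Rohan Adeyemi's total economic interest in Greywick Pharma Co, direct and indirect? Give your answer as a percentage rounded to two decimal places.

40.82%

Rohan reaches Greywick along 3 paths.
Via Corven → Marlow: 37% × 44% × 71% = 11.5588%.
Via Marlow: 6% × 71% = 4.26%.
Direct stake: 25% = 25%.
Total: 11.5588% + 4.26% + 25% = 40.8188%.
Rounded: 40.82%.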